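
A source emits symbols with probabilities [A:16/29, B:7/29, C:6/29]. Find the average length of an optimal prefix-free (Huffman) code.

Huffman tree construction:
Combine smallest probabilities repeatedly
Resulting codes:
  A: 1 (length 1)
  B: 01 (length 2)
  C: 00 (length 2)
Average length = Σ p(s) × length(s) = 1.4483 bits


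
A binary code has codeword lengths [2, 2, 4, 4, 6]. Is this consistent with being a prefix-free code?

Kraft inequality: Σ 2^(-l_i) ≤ 1 for prefix-free code
Calculating: 2^(-2) + 2^(-2) + 2^(-4) + 2^(-4) + 2^(-6)
= 0.25 + 0.25 + 0.0625 + 0.0625 + 0.015625
= 0.6406
Since 0.6406 ≤ 1, prefix-free code exists


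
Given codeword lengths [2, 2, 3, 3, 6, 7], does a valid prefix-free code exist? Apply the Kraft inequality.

Kraft inequality: Σ 2^(-l_i) ≤ 1 for prefix-free code
Calculating: 2^(-2) + 2^(-2) + 2^(-3) + 2^(-3) + 2^(-6) + 2^(-7)
= 0.25 + 0.25 + 0.125 + 0.125 + 0.015625 + 0.0078125
= 0.7734
Since 0.7734 ≤ 1, prefix-free code exists


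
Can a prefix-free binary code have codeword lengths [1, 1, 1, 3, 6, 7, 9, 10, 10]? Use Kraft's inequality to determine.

Kraft inequality: Σ 2^(-l_i) ≤ 1 for prefix-free code
Calculating: 2^(-1) + 2^(-1) + 2^(-1) + 2^(-3) + 2^(-6) + 2^(-7) + 2^(-9) + 2^(-10) + 2^(-10)
= 0.5 + 0.5 + 0.5 + 0.125 + 0.015625 + 0.0078125 + 0.001953125 + 0.0009765625 + 0.0009765625
= 1.6523
Since 1.6523 > 1, prefix-free code does not exist


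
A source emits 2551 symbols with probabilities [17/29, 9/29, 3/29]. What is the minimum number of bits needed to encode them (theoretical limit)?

Entropy H = 1.3142 bits/symbol
Minimum bits = H × n = 1.3142 × 2551
= 3352.40 bits


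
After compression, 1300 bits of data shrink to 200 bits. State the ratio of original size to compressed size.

Compression ratio = Original / Compressed
= 1300 / 200 = 6.50:1


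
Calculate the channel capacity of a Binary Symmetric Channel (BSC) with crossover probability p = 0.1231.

For BSC with error probability p:
C = 1 - H(p) where H(p) is binary entropy
H(0.1231) = -0.1231 × log₂(0.1231) - 0.8769 × log₂(0.8769)
H(p) = 0.5382
C = 1 - 0.5382 = 0.4618 bits/use


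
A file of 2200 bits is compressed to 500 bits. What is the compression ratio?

Compression ratio = Original / Compressed
= 2200 / 500 = 4.40:1


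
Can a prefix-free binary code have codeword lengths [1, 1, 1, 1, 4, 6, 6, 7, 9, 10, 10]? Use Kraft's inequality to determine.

Kraft inequality: Σ 2^(-l_i) ≤ 1 for prefix-free code
Calculating: 2^(-1) + 2^(-1) + 2^(-1) + 2^(-1) + 2^(-4) + 2^(-6) + 2^(-6) + 2^(-7) + 2^(-9) + 2^(-10) + 2^(-10)
= 0.5 + 0.5 + 0.5 + 0.5 + 0.0625 + 0.015625 + 0.015625 + 0.0078125 + 0.001953125 + 0.0009765625 + 0.0009765625
= 2.1055
Since 2.1055 > 1, prefix-free code does not exist


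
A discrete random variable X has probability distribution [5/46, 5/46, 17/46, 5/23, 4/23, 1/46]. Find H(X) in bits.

H(X) = -Σ p(x) log₂ p(x)
  -5/46 × log₂(5/46) = 0.3480
  -5/46 × log₂(5/46) = 0.3480
  -17/46 × log₂(17/46) = 0.5307
  -5/23 × log₂(5/23) = 0.4786
  -4/23 × log₂(4/23) = 0.4389
  -1/46 × log₂(1/46) = 0.1201
H(X) = 2.2643 bits


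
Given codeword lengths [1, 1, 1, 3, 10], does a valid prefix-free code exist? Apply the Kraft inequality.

Kraft inequality: Σ 2^(-l_i) ≤ 1 for prefix-free code
Calculating: 2^(-1) + 2^(-1) + 2^(-1) + 2^(-3) + 2^(-10)
= 0.5 + 0.5 + 0.5 + 0.125 + 0.0009765625
= 1.6260
Since 1.6260 > 1, prefix-free code does not exist


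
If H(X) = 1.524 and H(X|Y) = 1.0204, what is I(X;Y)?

I(X;Y) = H(X) - H(X|Y)
I(X;Y) = 1.524 - 1.0204 = 0.5036 bits


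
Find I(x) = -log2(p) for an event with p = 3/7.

Information content I(x) = -log₂(p(x))
I = -log₂(3/7) = -log₂(0.4286)
I = 1.2224 bits


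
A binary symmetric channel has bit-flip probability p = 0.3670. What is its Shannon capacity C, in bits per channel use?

For BSC with error probability p:
C = 1 - H(p) where H(p) is binary entropy
H(0.3670) = -0.3670 × log₂(0.3670) - 0.6330 × log₂(0.6330)
H(p) = 0.9483
C = 1 - 0.9483 = 0.0517 bits/use


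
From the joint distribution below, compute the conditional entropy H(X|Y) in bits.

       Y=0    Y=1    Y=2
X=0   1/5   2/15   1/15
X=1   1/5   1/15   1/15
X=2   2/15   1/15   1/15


H(X|Y) = Σ_y p(y) H(X|Y=y)
  p(Y=0) = 8/15, H(X|Y=0) = 1.5613
  p(Y=1) = 4/15, H(X|Y=1) = 1.5000
  p(Y=2) = 1/5, H(X|Y=2) = 1.5850
H(X|Y) = 0.5333×1.5613 + 0.2667×1.5000 + 0.2000×1.5850 = 1.5497 bits


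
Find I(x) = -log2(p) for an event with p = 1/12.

Information content I(x) = -log₂(p(x))
I = -log₂(1/12) = -log₂(0.0833)
I = 3.5850 bits


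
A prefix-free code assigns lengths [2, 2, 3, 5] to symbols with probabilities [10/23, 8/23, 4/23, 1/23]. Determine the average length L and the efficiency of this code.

Average length L = Σ p_i × l_i = 2.3043 bits
Entropy H = 1.6879 bits
Efficiency η = H/L × 100% = 73.25%


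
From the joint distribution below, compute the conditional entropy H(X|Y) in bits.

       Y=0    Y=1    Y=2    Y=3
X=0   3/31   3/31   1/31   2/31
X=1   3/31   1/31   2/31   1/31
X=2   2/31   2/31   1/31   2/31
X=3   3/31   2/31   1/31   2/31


H(X|Y) = Σ_y p(y) H(X|Y=y)
  p(Y=0) = 11/31, H(X|Y=0) = 1.9808
  p(Y=1) = 8/31, H(X|Y=1) = 1.9056
  p(Y=2) = 5/31, H(X|Y=2) = 1.9219
  p(Y=3) = 7/31, H(X|Y=3) = 1.9502
H(X|Y) = 0.3548×1.9808 + 0.2581×1.9056 + 0.1613×1.9219 + 0.2258×1.9502 = 1.9450 bits


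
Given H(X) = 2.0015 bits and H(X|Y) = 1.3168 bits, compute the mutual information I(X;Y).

I(X;Y) = H(X) - H(X|Y)
I(X;Y) = 2.0015 - 1.3168 = 0.6847 bits


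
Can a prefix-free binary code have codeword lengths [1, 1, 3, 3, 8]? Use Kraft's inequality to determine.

Kraft inequality: Σ 2^(-l_i) ≤ 1 for prefix-free code
Calculating: 2^(-1) + 2^(-1) + 2^(-3) + 2^(-3) + 2^(-8)
= 0.5 + 0.5 + 0.125 + 0.125 + 0.00390625
= 1.2539
Since 1.2539 > 1, prefix-free code does not exist


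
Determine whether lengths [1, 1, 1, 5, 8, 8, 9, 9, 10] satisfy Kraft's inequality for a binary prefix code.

Kraft inequality: Σ 2^(-l_i) ≤ 1 for prefix-free code
Calculating: 2^(-1) + 2^(-1) + 2^(-1) + 2^(-5) + 2^(-8) + 2^(-8) + 2^(-9) + 2^(-9) + 2^(-10)
= 0.5 + 0.5 + 0.5 + 0.03125 + 0.00390625 + 0.00390625 + 0.001953125 + 0.001953125 + 0.0009765625
= 1.5439
Since 1.5439 > 1, prefix-free code does not exist


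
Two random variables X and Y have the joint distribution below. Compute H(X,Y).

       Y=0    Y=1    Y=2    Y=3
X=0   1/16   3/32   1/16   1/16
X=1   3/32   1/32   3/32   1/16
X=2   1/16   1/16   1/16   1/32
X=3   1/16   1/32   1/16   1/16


H(X,Y) = -Σ p(x,y) log₂ p(x,y)
  p(0,0)=1/16: -0.0625 × log₂(0.0625) = 0.2500
  p(0,1)=3/32: -0.0938 × log₂(0.0938) = 0.3202
  p(0,2)=1/16: -0.0625 × log₂(0.0625) = 0.2500
  p(0,3)=1/16: -0.0625 × log₂(0.0625) = 0.2500
  p(1,0)=3/32: -0.0938 × log₂(0.0938) = 0.3202
  p(1,1)=1/32: -0.0312 × log₂(0.0312) = 0.1562
  p(1,2)=3/32: -0.0938 × log₂(0.0938) = 0.3202
  p(1,3)=1/16: -0.0625 × log₂(0.0625) = 0.2500
  p(2,0)=1/16: -0.0625 × log₂(0.0625) = 0.2500
  p(2,1)=1/16: -0.0625 × log₂(0.0625) = 0.2500
  p(2,2)=1/16: -0.0625 × log₂(0.0625) = 0.2500
  p(2,3)=1/32: -0.0312 × log₂(0.0312) = 0.1562
  p(3,0)=1/16: -0.0625 × log₂(0.0625) = 0.2500
  p(3,1)=1/32: -0.0312 × log₂(0.0312) = 0.1562
  p(3,2)=1/16: -0.0625 × log₂(0.0625) = 0.2500
  p(3,3)=1/16: -0.0625 × log₂(0.0625) = 0.2500
H(X,Y) = 3.9292 bits


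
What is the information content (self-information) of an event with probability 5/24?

Information content I(x) = -log₂(p(x))
I = -log₂(5/24) = -log₂(0.2083)
I = 2.2630 bits


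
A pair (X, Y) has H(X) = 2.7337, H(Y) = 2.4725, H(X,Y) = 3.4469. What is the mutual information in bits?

I(X;Y) = H(X) + H(Y) - H(X,Y)
I(X;Y) = 2.7337 + 2.4725 - 3.4469 = 1.7593 bits


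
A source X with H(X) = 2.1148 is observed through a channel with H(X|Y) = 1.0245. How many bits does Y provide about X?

I(X;Y) = H(X) - H(X|Y)
I(X;Y) = 2.1148 - 1.0245 = 1.0903 bits


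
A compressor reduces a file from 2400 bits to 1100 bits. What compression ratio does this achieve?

Compression ratio = Original / Compressed
= 2400 / 1100 = 2.18:1


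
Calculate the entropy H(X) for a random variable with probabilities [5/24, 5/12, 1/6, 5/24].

H(X) = -Σ p(x) log₂ p(x)
  -5/24 × log₂(5/24) = 0.4715
  -5/12 × log₂(5/12) = 0.5263
  -1/6 × log₂(1/6) = 0.4308
  -5/24 × log₂(5/24) = 0.4715
H(X) = 1.9000 bits


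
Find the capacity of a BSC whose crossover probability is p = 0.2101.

For BSC with error probability p:
C = 1 - H(p) where H(p) is binary entropy
H(0.2101) = -0.2101 × log₂(0.2101) - 0.7899 × log₂(0.7899)
H(p) = 0.7417
C = 1 - 0.7417 = 0.2583 bits/use


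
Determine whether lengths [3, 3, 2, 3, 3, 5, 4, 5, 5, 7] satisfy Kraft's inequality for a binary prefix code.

Kraft inequality: Σ 2^(-l_i) ≤ 1 for prefix-free code
Calculating: 2^(-3) + 2^(-3) + 2^(-2) + 2^(-3) + 2^(-3) + 2^(-5) + 2^(-4) + 2^(-5) + 2^(-5) + 2^(-7)
= 0.125 + 0.125 + 0.25 + 0.125 + 0.125 + 0.03125 + 0.0625 + 0.03125 + 0.03125 + 0.0078125
= 0.9141
Since 0.9141 ≤ 1, prefix-free code exists


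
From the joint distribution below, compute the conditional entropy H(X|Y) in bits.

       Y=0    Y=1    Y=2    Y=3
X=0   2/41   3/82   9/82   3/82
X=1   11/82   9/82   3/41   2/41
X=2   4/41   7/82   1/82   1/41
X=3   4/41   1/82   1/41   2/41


H(X|Y) = Σ_y p(y) H(X|Y=y)
  p(Y=0) = 31/82, H(X|Y=0) = 1.9202
  p(Y=1) = 10/41, H(X|Y=1) = 1.6751
  p(Y=2) = 9/41, H(X|Y=2) = 1.6122
  p(Y=3) = 13/82, H(X|Y=3) = 1.9501
H(X|Y) = 0.3780×1.9202 + 0.2439×1.6751 + 0.2195×1.6122 + 0.1585×1.9501 = 1.7976 bits


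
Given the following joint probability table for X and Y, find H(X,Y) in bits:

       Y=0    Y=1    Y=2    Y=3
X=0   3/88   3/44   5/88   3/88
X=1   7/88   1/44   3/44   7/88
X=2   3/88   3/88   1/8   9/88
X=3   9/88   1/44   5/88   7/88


H(X,Y) = -Σ p(x,y) log₂ p(x,y)
  p(0,0)=3/88: -0.0341 × log₂(0.0341) = 0.1662
  p(0,1)=3/44: -0.0682 × log₂(0.0682) = 0.2642
  p(0,2)=5/88: -0.0568 × log₂(0.0568) = 0.2351
  p(0,3)=3/88: -0.0341 × log₂(0.0341) = 0.1662
  p(1,0)=7/88: -0.0795 × log₂(0.0795) = 0.2905
  p(1,1)=1/44: -0.0227 × log₂(0.0227) = 0.1241
  p(1,2)=3/44: -0.0682 × log₂(0.0682) = 0.2642
  p(1,3)=7/88: -0.0795 × log₂(0.0795) = 0.2905
  p(2,0)=3/88: -0.0341 × log₂(0.0341) = 0.1662
  p(2,1)=3/88: -0.0341 × log₂(0.0341) = 0.1662
  p(2,2)=1/8: -0.1250 × log₂(0.1250) = 0.3750
  p(2,3)=9/88: -0.1023 × log₂(0.1023) = 0.3364
  p(3,0)=9/88: -0.1023 × log₂(0.1023) = 0.3364
  p(3,1)=1/44: -0.0227 × log₂(0.0227) = 0.1241
  p(3,2)=5/88: -0.0568 × log₂(0.0568) = 0.2351
  p(3,3)=7/88: -0.0795 × log₂(0.0795) = 0.2905
H(X,Y) = 3.8307 bits


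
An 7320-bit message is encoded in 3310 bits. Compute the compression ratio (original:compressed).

Compression ratio = Original / Compressed
= 7320 / 3310 = 2.21:1


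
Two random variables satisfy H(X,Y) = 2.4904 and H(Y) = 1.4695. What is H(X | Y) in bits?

Chain rule: H(X,Y) = H(X|Y) + H(Y)
H(X|Y) = H(X,Y) - H(Y) = 2.4904 - 1.4695 = 1.0209 bits


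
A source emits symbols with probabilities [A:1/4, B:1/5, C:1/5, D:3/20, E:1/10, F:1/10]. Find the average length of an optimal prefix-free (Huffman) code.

Huffman tree construction:
Combine smallest probabilities repeatedly
Resulting codes:
  A: 10 (length 2)
  B: 111 (length 3)
  C: 00 (length 2)
  D: 110 (length 3)
  E: 010 (length 3)
  F: 011 (length 3)
Average length = Σ p(s) × length(s) = 2.5500 bits


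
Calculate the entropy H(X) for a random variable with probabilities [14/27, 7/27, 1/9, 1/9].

H(X) = -Σ p(x) log₂ p(x)
  -14/27 × log₂(14/27) = 0.4913
  -7/27 × log₂(7/27) = 0.5049
  -1/9 × log₂(1/9) = 0.3522
  -1/9 × log₂(1/9) = 0.3522
H(X) = 1.7007 bits


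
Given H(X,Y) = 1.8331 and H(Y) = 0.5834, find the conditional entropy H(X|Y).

Chain rule: H(X,Y) = H(X|Y) + H(Y)
H(X|Y) = H(X,Y) - H(Y) = 1.8331 - 0.5834 = 1.2497 bits


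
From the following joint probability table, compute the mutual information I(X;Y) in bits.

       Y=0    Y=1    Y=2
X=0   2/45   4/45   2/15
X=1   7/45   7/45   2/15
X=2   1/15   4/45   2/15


H(X) = 1.5460, H(Y) = 1.5656, H(X,Y) = 3.0788
I(X;Y) = H(X) + H(Y) - H(X,Y) = 0.0328 bits


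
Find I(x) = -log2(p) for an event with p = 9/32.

Information content I(x) = -log₂(p(x))
I = -log₂(9/32) = -log₂(0.2812)
I = 1.8301 bits


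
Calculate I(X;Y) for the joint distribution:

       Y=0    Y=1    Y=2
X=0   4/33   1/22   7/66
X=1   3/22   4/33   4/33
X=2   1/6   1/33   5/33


H(X) = 1.5717, H(Y) = 1.5170, H(X,Y) = 3.0412
I(X;Y) = H(X) + H(Y) - H(X,Y) = 0.0475 bits


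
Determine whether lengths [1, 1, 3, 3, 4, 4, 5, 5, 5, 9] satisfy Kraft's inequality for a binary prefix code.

Kraft inequality: Σ 2^(-l_i) ≤ 1 for prefix-free code
Calculating: 2^(-1) + 2^(-1) + 2^(-3) + 2^(-3) + 2^(-4) + 2^(-4) + 2^(-5) + 2^(-5) + 2^(-5) + 2^(-9)
= 0.5 + 0.5 + 0.125 + 0.125 + 0.0625 + 0.0625 + 0.03125 + 0.03125 + 0.03125 + 0.001953125
= 1.4707
Since 1.4707 > 1, prefix-free code does not exist


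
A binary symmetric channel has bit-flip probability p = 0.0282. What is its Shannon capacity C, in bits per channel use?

For BSC with error probability p:
C = 1 - H(p) where H(p) is binary entropy
H(0.0282) = -0.0282 × log₂(0.0282) - 0.9718 × log₂(0.9718)
H(p) = 0.1853
C = 1 - 0.1853 = 0.8147 bits/use


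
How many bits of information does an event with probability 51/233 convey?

Information content I(x) = -log₂(p(x))
I = -log₂(51/233) = -log₂(0.2189)
I = 2.1918 bits


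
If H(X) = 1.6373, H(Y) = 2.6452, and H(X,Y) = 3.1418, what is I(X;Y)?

I(X;Y) = H(X) + H(Y) - H(X,Y)
I(X;Y) = 1.6373 + 2.6452 - 3.1418 = 1.1407 bits


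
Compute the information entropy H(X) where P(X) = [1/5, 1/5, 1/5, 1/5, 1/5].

H(X) = -Σ p(x) log₂ p(x)
  -1/5 × log₂(1/5) = 0.4644
  -1/5 × log₂(1/5) = 0.4644
  -1/5 × log₂(1/5) = 0.4644
  -1/5 × log₂(1/5) = 0.4644
  -1/5 × log₂(1/5) = 0.4644
H(X) = 2.3219 bits


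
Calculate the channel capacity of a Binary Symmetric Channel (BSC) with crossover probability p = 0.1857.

For BSC with error probability p:
C = 1 - H(p) where H(p) is binary entropy
H(0.1857) = -0.1857 × log₂(0.1857) - 0.8143 × log₂(0.8143)
H(p) = 0.6924
C = 1 - 0.6924 = 0.3076 bits/use


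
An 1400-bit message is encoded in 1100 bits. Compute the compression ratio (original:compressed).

Compression ratio = Original / Compressed
= 1400 / 1100 = 1.27:1


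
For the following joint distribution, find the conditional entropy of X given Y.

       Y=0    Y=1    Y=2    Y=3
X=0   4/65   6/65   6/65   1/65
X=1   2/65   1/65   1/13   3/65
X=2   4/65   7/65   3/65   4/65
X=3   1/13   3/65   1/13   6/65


H(X|Y) = Σ_y p(y) H(X|Y=y)
  p(Y=0) = 3/13, H(X|Y=0) = 1.9329
  p(Y=1) = 17/65, H(X|Y=1) = 1.7395
  p(Y=2) = 19/65, H(X|Y=2) = 1.9593
  p(Y=3) = 14/65, H(X|Y=3) = 1.7885
H(X|Y) = 0.2308×1.9329 + 0.2615×1.7395 + 0.2923×1.9593 + 0.2154×1.7885 = 1.8589 bits


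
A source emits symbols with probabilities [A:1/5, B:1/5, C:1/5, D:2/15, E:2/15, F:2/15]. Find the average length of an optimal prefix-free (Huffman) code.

Huffman tree construction:
Combine smallest probabilities repeatedly
Resulting codes:
  A: 111 (length 3)
  B: 00 (length 2)
  C: 01 (length 2)
  D: 100 (length 3)
  E: 101 (length 3)
  F: 110 (length 3)
Average length = Σ p(s) × length(s) = 2.6000 bits


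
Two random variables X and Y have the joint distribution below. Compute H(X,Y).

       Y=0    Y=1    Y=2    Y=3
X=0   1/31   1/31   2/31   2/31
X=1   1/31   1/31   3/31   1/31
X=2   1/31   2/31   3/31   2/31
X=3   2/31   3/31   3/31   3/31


H(X,Y) = -Σ p(x,y) log₂ p(x,y)
  p(0,0)=1/31: -0.0323 × log₂(0.0323) = 0.1598
  p(0,1)=1/31: -0.0323 × log₂(0.0323) = 0.1598
  p(0,2)=2/31: -0.0645 × log₂(0.0645) = 0.2551
  p(0,3)=2/31: -0.0645 × log₂(0.0645) = 0.2551
  p(1,0)=1/31: -0.0323 × log₂(0.0323) = 0.1598
  p(1,1)=1/31: -0.0323 × log₂(0.0323) = 0.1598
  p(1,2)=3/31: -0.0968 × log₂(0.0968) = 0.3261
  p(1,3)=1/31: -0.0323 × log₂(0.0323) = 0.1598
  p(2,0)=1/31: -0.0323 × log₂(0.0323) = 0.1598
  p(2,1)=2/31: -0.0645 × log₂(0.0645) = 0.2551
  p(2,2)=3/31: -0.0968 × log₂(0.0968) = 0.3261
  p(2,3)=2/31: -0.0645 × log₂(0.0645) = 0.2551
  p(3,0)=2/31: -0.0645 × log₂(0.0645) = 0.2551
  p(3,1)=3/31: -0.0968 × log₂(0.0968) = 0.3261
  p(3,2)=3/31: -0.0968 × log₂(0.0968) = 0.3261
  p(3,3)=3/31: -0.0968 × log₂(0.0968) = 0.3261
H(X,Y) = 3.8647 bits


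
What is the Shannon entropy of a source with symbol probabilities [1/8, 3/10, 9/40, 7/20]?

H(X) = -Σ p(x) log₂ p(x)
  -1/8 × log₂(1/8) = 0.3750
  -3/10 × log₂(3/10) = 0.5211
  -9/40 × log₂(9/40) = 0.4842
  -7/20 × log₂(7/20) = 0.5301
H(X) = 1.9104 bits


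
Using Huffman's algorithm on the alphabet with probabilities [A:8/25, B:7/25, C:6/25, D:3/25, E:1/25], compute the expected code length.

Huffman tree construction:
Combine smallest probabilities repeatedly
Resulting codes:
  A: 11 (length 2)
  B: 10 (length 2)
  C: 01 (length 2)
  D: 001 (length 3)
  E: 000 (length 3)
Average length = Σ p(s) × length(s) = 2.1600 bits


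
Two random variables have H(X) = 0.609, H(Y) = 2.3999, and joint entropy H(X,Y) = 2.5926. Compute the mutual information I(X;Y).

I(X;Y) = H(X) + H(Y) - H(X,Y)
I(X;Y) = 0.609 + 2.3999 - 2.5926 = 0.4163 bits


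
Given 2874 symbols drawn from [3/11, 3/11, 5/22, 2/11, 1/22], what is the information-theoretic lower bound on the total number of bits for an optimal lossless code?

Entropy H = 2.1581 bits/symbol
Minimum bits = H × n = 2.1581 × 2874
= 6202.39 bits


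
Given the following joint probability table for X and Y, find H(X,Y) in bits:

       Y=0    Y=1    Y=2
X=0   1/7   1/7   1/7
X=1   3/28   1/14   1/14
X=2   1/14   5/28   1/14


H(X,Y) = -Σ p(x,y) log₂ p(x,y)
  p(0,0)=1/7: -0.1429 × log₂(0.1429) = 0.4011
  p(0,1)=1/7: -0.1429 × log₂(0.1429) = 0.4011
  p(0,2)=1/7: -0.1429 × log₂(0.1429) = 0.4011
  p(1,0)=3/28: -0.1071 × log₂(0.1071) = 0.3453
  p(1,1)=1/14: -0.0714 × log₂(0.0714) = 0.2720
  p(1,2)=1/14: -0.0714 × log₂(0.0714) = 0.2720
  p(2,0)=1/14: -0.0714 × log₂(0.0714) = 0.2720
  p(2,1)=5/28: -0.1786 × log₂(0.1786) = 0.4438
  p(2,2)=1/14: -0.0714 × log₂(0.0714) = 0.2720
H(X,Y) = 3.0801 bits


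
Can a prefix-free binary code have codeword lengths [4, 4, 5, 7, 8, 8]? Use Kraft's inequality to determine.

Kraft inequality: Σ 2^(-l_i) ≤ 1 for prefix-free code
Calculating: 2^(-4) + 2^(-4) + 2^(-5) + 2^(-7) + 2^(-8) + 2^(-8)
= 0.0625 + 0.0625 + 0.03125 + 0.0078125 + 0.00390625 + 0.00390625
= 0.1719
Since 0.1719 ≤ 1, prefix-free code exists


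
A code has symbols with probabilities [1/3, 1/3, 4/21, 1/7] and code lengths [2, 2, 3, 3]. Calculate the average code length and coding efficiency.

Average length L = Σ p_i × l_i = 2.3333 bits
Entropy H = 1.9134 bits
Efficiency η = H/L × 100% = 82.00%


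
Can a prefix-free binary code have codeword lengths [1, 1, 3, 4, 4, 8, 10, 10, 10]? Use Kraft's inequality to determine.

Kraft inequality: Σ 2^(-l_i) ≤ 1 for prefix-free code
Calculating: 2^(-1) + 2^(-1) + 2^(-3) + 2^(-4) + 2^(-4) + 2^(-8) + 2^(-10) + 2^(-10) + 2^(-10)
= 0.5 + 0.5 + 0.125 + 0.0625 + 0.0625 + 0.00390625 + 0.0009765625 + 0.0009765625 + 0.0009765625
= 1.2568
Since 1.2568 > 1, prefix-free code does not exist


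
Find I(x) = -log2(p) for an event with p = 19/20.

Information content I(x) = -log₂(p(x))
I = -log₂(19/20) = -log₂(0.9500)
I = 0.0740 bits


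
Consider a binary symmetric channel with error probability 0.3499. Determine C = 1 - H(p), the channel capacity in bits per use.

For BSC with error probability p:
C = 1 - H(p) where H(p) is binary entropy
H(0.3499) = -0.3499 × log₂(0.3499) - 0.6501 × log₂(0.6501)
H(p) = 0.9340
C = 1 - 0.9340 = 0.0660 bits/use


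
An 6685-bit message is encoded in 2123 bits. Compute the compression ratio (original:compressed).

Compression ratio = Original / Compressed
= 6685 / 2123 = 3.15:1


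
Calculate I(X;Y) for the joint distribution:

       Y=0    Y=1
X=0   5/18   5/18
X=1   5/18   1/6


H(X) = 0.9911, H(Y) = 0.9911, H(X,Y) = 1.9708
I(X;Y) = H(X) + H(Y) - H(X,Y) = 0.0113 bits


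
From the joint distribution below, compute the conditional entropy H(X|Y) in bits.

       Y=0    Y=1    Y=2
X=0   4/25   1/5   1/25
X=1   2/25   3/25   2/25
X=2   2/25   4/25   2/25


H(X|Y) = Σ_y p(y) H(X|Y=y)
  p(Y=0) = 8/25, H(X|Y=0) = 1.5000
  p(Y=1) = 12/25, H(X|Y=1) = 1.5546
  p(Y=2) = 1/5, H(X|Y=2) = 1.5219
H(X|Y) = 0.3200×1.5000 + 0.4800×1.5546 + 0.2000×1.5219 = 1.5306 bits


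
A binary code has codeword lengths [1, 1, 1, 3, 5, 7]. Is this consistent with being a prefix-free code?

Kraft inequality: Σ 2^(-l_i) ≤ 1 for prefix-free code
Calculating: 2^(-1) + 2^(-1) + 2^(-1) + 2^(-3) + 2^(-5) + 2^(-7)
= 0.5 + 0.5 + 0.5 + 0.125 + 0.03125 + 0.0078125
= 1.6641
Since 1.6641 > 1, prefix-free code does not exist


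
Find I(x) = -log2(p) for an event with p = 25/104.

Information content I(x) = -log₂(p(x))
I = -log₂(25/104) = -log₂(0.2404)
I = 2.0566 bits


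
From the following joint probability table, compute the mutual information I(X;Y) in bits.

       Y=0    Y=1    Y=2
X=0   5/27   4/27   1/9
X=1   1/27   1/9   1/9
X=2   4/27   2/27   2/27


H(X) = 1.5448, H(Y) = 1.5790, H(X,Y) = 3.0558
I(X;Y) = H(X) + H(Y) - H(X,Y) = 0.0680 bits


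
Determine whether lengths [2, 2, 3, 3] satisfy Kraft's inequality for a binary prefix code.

Kraft inequality: Σ 2^(-l_i) ≤ 1 for prefix-free code
Calculating: 2^(-2) + 2^(-2) + 2^(-3) + 2^(-3)
= 0.25 + 0.25 + 0.125 + 0.125
= 0.7500
Since 0.7500 ≤ 1, prefix-free code exists


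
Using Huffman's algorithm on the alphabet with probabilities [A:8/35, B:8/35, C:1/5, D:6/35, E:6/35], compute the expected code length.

Huffman tree construction:
Combine smallest probabilities repeatedly
Resulting codes:
  A: 01 (length 2)
  B: 10 (length 2)
  C: 00 (length 2)
  D: 110 (length 3)
  E: 111 (length 3)
Average length = Σ p(s) × length(s) = 2.3429 bits


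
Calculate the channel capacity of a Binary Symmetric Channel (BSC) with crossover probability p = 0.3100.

For BSC with error probability p:
C = 1 - H(p) where H(p) is binary entropy
H(0.3100) = -0.3100 × log₂(0.3100) - 0.6900 × log₂(0.6900)
H(p) = 0.8932
C = 1 - 0.8932 = 0.1068 bits/use


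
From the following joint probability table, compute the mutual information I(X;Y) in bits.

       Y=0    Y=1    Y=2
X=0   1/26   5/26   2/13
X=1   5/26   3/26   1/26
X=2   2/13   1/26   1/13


H(X) = 1.5697, H(Y) = 1.5697, H(X,Y) = 2.9322
I(X;Y) = H(X) + H(Y) - H(X,Y) = 0.2071 bits


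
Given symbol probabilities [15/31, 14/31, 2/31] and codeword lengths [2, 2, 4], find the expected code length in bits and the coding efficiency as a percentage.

Average length L = Σ p_i × l_i = 2.1290 bits
Entropy H = 1.2798 bits
Efficiency η = H/L × 100% = 60.11%


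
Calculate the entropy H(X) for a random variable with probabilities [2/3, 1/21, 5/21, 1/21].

H(X) = -Σ p(x) log₂ p(x)
  -2/3 × log₂(2/3) = 0.3900
  -1/21 × log₂(1/21) = 0.2092
  -5/21 × log₂(5/21) = 0.4929
  -1/21 × log₂(1/21) = 0.2092
H(X) = 1.3012 bits


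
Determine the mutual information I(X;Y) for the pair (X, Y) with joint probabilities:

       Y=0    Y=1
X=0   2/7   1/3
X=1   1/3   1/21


H(X) = 0.9587, H(Y) = 0.9587, H(X,Y) = 1.7822
I(X;Y) = H(X) + H(Y) - H(X,Y) = 0.1352 bits


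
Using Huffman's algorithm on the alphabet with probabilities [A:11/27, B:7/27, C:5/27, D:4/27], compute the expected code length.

Huffman tree construction:
Combine smallest probabilities repeatedly
Resulting codes:
  A: 0 (length 1)
  B: 10 (length 2)
  C: 111 (length 3)
  D: 110 (length 3)
Average length = Σ p(s) × length(s) = 1.9259 bits


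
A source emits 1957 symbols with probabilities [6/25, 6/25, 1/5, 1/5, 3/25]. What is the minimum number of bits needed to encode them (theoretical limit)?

Entropy H = 2.2841 bits/symbol
Minimum bits = H × n = 2.2841 × 1957
= 4470.00 bits


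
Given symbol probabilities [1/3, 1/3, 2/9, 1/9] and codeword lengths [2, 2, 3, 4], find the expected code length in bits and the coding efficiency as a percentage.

Average length L = Σ p_i × l_i = 2.4444 bits
Entropy H = 1.8911 bits
Efficiency η = H/L × 100% = 77.36%


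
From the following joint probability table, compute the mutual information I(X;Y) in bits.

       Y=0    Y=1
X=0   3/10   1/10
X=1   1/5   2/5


H(X) = 0.9710, H(Y) = 1.0000, H(X,Y) = 1.8464
I(X;Y) = H(X) + H(Y) - H(X,Y) = 0.1245 bits


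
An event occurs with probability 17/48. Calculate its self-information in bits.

Information content I(x) = -log₂(p(x))
I = -log₂(17/48) = -log₂(0.3542)
I = 1.4975 bits


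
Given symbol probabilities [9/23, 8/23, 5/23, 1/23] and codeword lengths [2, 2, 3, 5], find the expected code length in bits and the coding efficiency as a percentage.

Average length L = Σ p_i × l_i = 2.3478 bits
Entropy H = 1.7349 bits
Efficiency η = H/L × 100% = 73.89%


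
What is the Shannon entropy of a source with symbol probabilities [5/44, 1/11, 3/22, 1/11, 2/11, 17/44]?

H(X) = -Σ p(x) log₂ p(x)
  -5/44 × log₂(5/44) = 0.3565
  -1/11 × log₂(1/11) = 0.3145
  -3/22 × log₂(3/22) = 0.3920
  -1/11 × log₂(1/11) = 0.3145
  -2/11 × log₂(2/11) = 0.4472
  -17/44 × log₂(17/44) = 0.5301
H(X) = 2.3547 bits


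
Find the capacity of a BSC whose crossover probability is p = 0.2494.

For BSC with error probability p:
C = 1 - H(p) where H(p) is binary entropy
H(0.2494) = -0.2494 × log₂(0.2494) - 0.7506 × log₂(0.7506)
H(p) = 0.8103
C = 1 - 0.8103 = 0.1897 bits/use


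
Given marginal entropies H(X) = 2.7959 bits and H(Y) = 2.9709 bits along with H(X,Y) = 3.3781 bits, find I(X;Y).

I(X;Y) = H(X) + H(Y) - H(X,Y)
I(X;Y) = 2.7959 + 2.9709 - 3.3781 = 2.3887 bits


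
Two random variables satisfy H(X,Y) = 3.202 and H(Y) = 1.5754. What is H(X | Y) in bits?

Chain rule: H(X,Y) = H(X|Y) + H(Y)
H(X|Y) = H(X,Y) - H(Y) = 3.202 - 1.5754 = 1.6266 bits


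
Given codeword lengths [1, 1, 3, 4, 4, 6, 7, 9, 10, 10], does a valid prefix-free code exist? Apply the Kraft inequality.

Kraft inequality: Σ 2^(-l_i) ≤ 1 for prefix-free code
Calculating: 2^(-1) + 2^(-1) + 2^(-3) + 2^(-4) + 2^(-4) + 2^(-6) + 2^(-7) + 2^(-9) + 2^(-10) + 2^(-10)
= 0.5 + 0.5 + 0.125 + 0.0625 + 0.0625 + 0.015625 + 0.0078125 + 0.001953125 + 0.0009765625 + 0.0009765625
= 1.2773
Since 1.2773 > 1, prefix-free code does not exist


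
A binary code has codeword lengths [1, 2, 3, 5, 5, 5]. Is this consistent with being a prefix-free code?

Kraft inequality: Σ 2^(-l_i) ≤ 1 for prefix-free code
Calculating: 2^(-1) + 2^(-2) + 2^(-3) + 2^(-5) + 2^(-5) + 2^(-5)
= 0.5 + 0.25 + 0.125 + 0.03125 + 0.03125 + 0.03125
= 0.9688
Since 0.9688 ≤ 1, prefix-free code exists


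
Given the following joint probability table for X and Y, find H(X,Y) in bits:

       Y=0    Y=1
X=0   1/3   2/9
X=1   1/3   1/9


H(X,Y) = -Σ p(x,y) log₂ p(x,y)
  p(0,0)=1/3: -0.3333 × log₂(0.3333) = 0.5283
  p(0,1)=2/9: -0.2222 × log₂(0.2222) = 0.4822
  p(1,0)=1/3: -0.3333 × log₂(0.3333) = 0.5283
  p(1,1)=1/9: -0.1111 × log₂(0.1111) = 0.3522
H(X,Y) = 1.8911 bits


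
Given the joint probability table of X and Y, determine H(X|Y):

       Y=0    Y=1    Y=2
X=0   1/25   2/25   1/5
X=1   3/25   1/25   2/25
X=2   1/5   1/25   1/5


H(X|Y) = Σ_y p(y) H(X|Y=y)
  p(Y=0) = 9/25, H(X|Y=0) = 1.3516
  p(Y=1) = 4/25, H(X|Y=1) = 1.5000
  p(Y=2) = 12/25, H(X|Y=2) = 1.4834
H(X|Y) = 0.3600×1.3516 + 0.1600×1.5000 + 0.4800×1.4834 = 1.4386 bits


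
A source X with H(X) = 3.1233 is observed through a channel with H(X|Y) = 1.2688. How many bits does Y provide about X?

I(X;Y) = H(X) - H(X|Y)
I(X;Y) = 3.1233 - 1.2688 = 1.8545 bits


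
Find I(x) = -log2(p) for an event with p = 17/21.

Information content I(x) = -log₂(p(x))
I = -log₂(17/21) = -log₂(0.8095)
I = 0.3049 bits


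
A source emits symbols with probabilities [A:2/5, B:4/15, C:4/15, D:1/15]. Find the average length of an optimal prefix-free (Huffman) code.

Huffman tree construction:
Combine smallest probabilities repeatedly
Resulting codes:
  A: 0 (length 1)
  B: 111 (length 3)
  C: 10 (length 2)
  D: 110 (length 3)
Average length = Σ p(s) × length(s) = 1.9333 bits


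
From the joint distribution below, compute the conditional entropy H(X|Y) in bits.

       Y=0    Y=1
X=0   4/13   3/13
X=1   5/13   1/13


H(X|Y) = Σ_y p(y) H(X|Y=y)
  p(Y=0) = 9/13, H(X|Y=0) = 0.9911
  p(Y=1) = 4/13, H(X|Y=1) = 0.8113
H(X|Y) = 0.6923×0.9911 + 0.3077×0.8113 = 0.9358 bits


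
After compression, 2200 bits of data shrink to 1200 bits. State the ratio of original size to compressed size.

Compression ratio = Original / Compressed
= 2200 / 1200 = 1.83:1


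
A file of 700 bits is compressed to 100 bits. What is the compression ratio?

Compression ratio = Original / Compressed
= 700 / 100 = 7.00:1


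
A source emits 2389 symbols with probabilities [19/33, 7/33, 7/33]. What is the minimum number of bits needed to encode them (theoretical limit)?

Entropy H = 1.4076 bits/symbol
Minimum bits = H × n = 1.4076 × 2389
= 3362.80 bits


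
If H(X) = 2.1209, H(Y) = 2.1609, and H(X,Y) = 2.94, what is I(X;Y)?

I(X;Y) = H(X) + H(Y) - H(X,Y)
I(X;Y) = 2.1209 + 2.1609 - 2.94 = 1.3418 bits


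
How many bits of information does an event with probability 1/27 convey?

Information content I(x) = -log₂(p(x))
I = -log₂(1/27) = -log₂(0.0370)
I = 4.7549 bits


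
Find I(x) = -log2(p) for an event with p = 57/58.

Information content I(x) = -log₂(p(x))
I = -log₂(57/58) = -log₂(0.9828)
I = 0.0251 bits


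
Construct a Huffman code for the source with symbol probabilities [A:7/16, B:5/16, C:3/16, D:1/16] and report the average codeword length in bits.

Huffman tree construction:
Combine smallest probabilities repeatedly
Resulting codes:
  A: 0 (length 1)
  B: 11 (length 2)
  C: 101 (length 3)
  D: 100 (length 3)
Average length = Σ p(s) × length(s) = 1.8125 bits


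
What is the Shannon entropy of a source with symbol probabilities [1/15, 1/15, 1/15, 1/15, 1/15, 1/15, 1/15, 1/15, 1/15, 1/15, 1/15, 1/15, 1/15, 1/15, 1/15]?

H(X) = -Σ p(x) log₂ p(x)
  -1/15 × log₂(1/15) = 0.2605
  -1/15 × log₂(1/15) = 0.2605
  -1/15 × log₂(1/15) = 0.2605
  -1/15 × log₂(1/15) = 0.2605
  -1/15 × log₂(1/15) = 0.2605
  -1/15 × log₂(1/15) = 0.2605
  -1/15 × log₂(1/15) = 0.2605
  -1/15 × log₂(1/15) = 0.2605
  -1/15 × log₂(1/15) = 0.2605
  -1/15 × log₂(1/15) = 0.2605
  -1/15 × log₂(1/15) = 0.2605
  -1/15 × log₂(1/15) = 0.2605
  -1/15 × log₂(1/15) = 0.2605
  -1/15 × log₂(1/15) = 0.2605
  -1/15 × log₂(1/15) = 0.2605
H(X) = 3.9069 bits


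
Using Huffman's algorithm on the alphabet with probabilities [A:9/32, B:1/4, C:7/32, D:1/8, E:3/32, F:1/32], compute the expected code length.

Huffman tree construction:
Combine smallest probabilities repeatedly
Resulting codes:
  A: 11 (length 2)
  B: 01 (length 2)
  C: 00 (length 2)
  D: 100 (length 3)
  E: 1011 (length 4)
  F: 1010 (length 4)
Average length = Σ p(s) × length(s) = 2.3750 bits


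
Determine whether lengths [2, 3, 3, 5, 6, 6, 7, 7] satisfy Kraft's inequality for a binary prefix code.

Kraft inequality: Σ 2^(-l_i) ≤ 1 for prefix-free code
Calculating: 2^(-2) + 2^(-3) + 2^(-3) + 2^(-5) + 2^(-6) + 2^(-6) + 2^(-7) + 2^(-7)
= 0.25 + 0.125 + 0.125 + 0.03125 + 0.015625 + 0.015625 + 0.0078125 + 0.0078125
= 0.5781
Since 0.5781 ≤ 1, prefix-free code exists


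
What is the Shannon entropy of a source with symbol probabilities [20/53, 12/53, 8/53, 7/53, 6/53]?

H(X) = -Σ p(x) log₂ p(x)
  -20/53 × log₂(20/53) = 0.5306
  -12/53 × log₂(12/53) = 0.4852
  -8/53 × log₂(8/53) = 0.4118
  -7/53 × log₂(7/53) = 0.3857
  -6/53 × log₂(6/53) = 0.3558
H(X) = 2.1691 bits


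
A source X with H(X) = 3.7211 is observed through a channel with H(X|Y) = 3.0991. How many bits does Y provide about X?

I(X;Y) = H(X) - H(X|Y)
I(X;Y) = 3.7211 - 3.0991 = 0.622 bits


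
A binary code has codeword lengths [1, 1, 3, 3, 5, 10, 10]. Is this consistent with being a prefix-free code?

Kraft inequality: Σ 2^(-l_i) ≤ 1 for prefix-free code
Calculating: 2^(-1) + 2^(-1) + 2^(-3) + 2^(-3) + 2^(-5) + 2^(-10) + 2^(-10)
= 0.5 + 0.5 + 0.125 + 0.125 + 0.03125 + 0.0009765625 + 0.0009765625
= 1.2832
Since 1.2832 > 1, prefix-free code does not exist


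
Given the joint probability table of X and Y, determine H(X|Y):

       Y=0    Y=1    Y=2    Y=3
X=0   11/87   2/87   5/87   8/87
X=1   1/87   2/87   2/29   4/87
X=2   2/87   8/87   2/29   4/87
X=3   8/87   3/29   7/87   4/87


H(X|Y) = Σ_y p(y) H(X|Y=y)
  p(Y=0) = 22/87, H(X|Y=0) = 1.5479
  p(Y=1) = 7/29, H(X|Y=1) = 1.7004
  p(Y=2) = 8/29, H(X|Y=2) = 1.9899
  p(Y=3) = 20/87, H(X|Y=3) = 1.9219
H(X|Y) = 0.2529×1.5479 + 0.2414×1.7004 + 0.2759×1.9899 + 0.2299×1.9219 = 1.7926 bits


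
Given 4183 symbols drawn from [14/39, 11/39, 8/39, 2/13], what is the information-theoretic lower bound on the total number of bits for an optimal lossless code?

Entropy H = 1.9299 bits/symbol
Minimum bits = H × n = 1.9299 × 4183
= 8072.57 bits


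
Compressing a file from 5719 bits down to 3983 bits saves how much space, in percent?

Space savings = (1 - Compressed/Original) × 100%
= (1 - 3983/5719) × 100%
= 30.35%


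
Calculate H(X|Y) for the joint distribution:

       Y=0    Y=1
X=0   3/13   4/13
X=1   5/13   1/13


H(X|Y) = Σ_y p(y) H(X|Y=y)
  p(Y=0) = 8/13, H(X|Y=0) = 0.9544
  p(Y=1) = 5/13, H(X|Y=1) = 0.7219
H(X|Y) = 0.6154×0.9544 + 0.3846×0.7219 = 0.8650 bits


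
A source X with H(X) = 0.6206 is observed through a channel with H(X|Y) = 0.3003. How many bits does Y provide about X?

I(X;Y) = H(X) - H(X|Y)
I(X;Y) = 0.6206 - 0.3003 = 0.3203 bits


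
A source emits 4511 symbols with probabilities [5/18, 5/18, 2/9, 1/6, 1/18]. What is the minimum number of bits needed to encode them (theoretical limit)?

Entropy H = 2.1714 bits/symbol
Minimum bits = H × n = 2.1714 × 4511
= 9795.01 bits


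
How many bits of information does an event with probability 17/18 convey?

Information content I(x) = -log₂(p(x))
I = -log₂(17/18) = -log₂(0.9444)
I = 0.0825 bits


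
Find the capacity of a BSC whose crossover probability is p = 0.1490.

For BSC with error probability p:
C = 1 - H(p) where H(p) is binary entropy
H(0.1490) = -0.1490 × log₂(0.1490) - 0.8510 × log₂(0.8510)
H(p) = 0.6073
C = 1 - 0.6073 = 0.3927 bits/use


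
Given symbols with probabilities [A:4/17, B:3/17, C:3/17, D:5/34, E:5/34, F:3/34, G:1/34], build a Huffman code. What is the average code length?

Huffman tree construction:
Combine smallest probabilities repeatedly
Resulting codes:
  A: 01 (length 2)
  B: 111 (length 3)
  C: 00 (length 2)
  D: 101 (length 3)
  E: 110 (length 3)
  F: 1001 (length 4)
  G: 1000 (length 4)
Average length = Σ p(s) × length(s) = 2.7059 bits


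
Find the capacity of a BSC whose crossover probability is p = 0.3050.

For BSC with error probability p:
C = 1 - H(p) where H(p) is binary entropy
H(0.3050) = -0.3050 × log₂(0.3050) - 0.6950 × log₂(0.6950)
H(p) = 0.8873
C = 1 - 0.8873 = 0.1127 bits/use


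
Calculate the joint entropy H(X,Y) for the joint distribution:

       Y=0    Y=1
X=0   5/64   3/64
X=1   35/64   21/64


H(X,Y) = -Σ p(x,y) log₂ p(x,y)
  p(0,0)=5/64: -0.0781 × log₂(0.0781) = 0.2873
  p(0,1)=3/64: -0.0469 × log₂(0.0469) = 0.2070
  p(1,0)=35/64: -0.5469 × log₂(0.5469) = 0.4762
  p(1,1)=21/64: -0.3281 × log₂(0.3281) = 0.5275
H(X,Y) = 1.4980 bits


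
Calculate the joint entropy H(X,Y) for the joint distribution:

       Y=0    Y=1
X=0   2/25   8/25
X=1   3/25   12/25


H(X,Y) = -Σ p(x,y) log₂ p(x,y)
  p(0,0)=2/25: -0.0800 × log₂(0.0800) = 0.2915
  p(0,1)=8/25: -0.3200 × log₂(0.3200) = 0.5260
  p(1,0)=3/25: -0.1200 × log₂(0.1200) = 0.3671
  p(1,1)=12/25: -0.4800 × log₂(0.4800) = 0.5083
H(X,Y) = 1.6929 bits


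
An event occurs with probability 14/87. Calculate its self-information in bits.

Information content I(x) = -log₂(p(x))
I = -log₂(14/87) = -log₂(0.1609)
I = 2.6356 bits


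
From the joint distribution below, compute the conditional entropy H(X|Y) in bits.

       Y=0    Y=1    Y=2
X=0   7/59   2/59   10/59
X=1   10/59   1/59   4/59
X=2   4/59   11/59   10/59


H(X|Y) = Σ_y p(y) H(X|Y=y)
  p(Y=0) = 21/59, H(X|Y=0) = 1.4937
  p(Y=1) = 14/59, H(X|Y=1) = 0.9464
  p(Y=2) = 24/59, H(X|Y=2) = 1.4834
H(X|Y) = 0.3559×1.4937 + 0.2373×0.9464 + 0.4068×1.4834 = 1.3596 bits


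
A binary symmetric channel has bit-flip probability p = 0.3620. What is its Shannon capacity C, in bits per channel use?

For BSC with error probability p:
C = 1 - H(p) where H(p) is binary entropy
H(0.3620) = -0.3620 × log₂(0.3620) - 0.6380 × log₂(0.6380)
H(p) = 0.9443
C = 1 - 0.9443 = 0.0557 bits/use


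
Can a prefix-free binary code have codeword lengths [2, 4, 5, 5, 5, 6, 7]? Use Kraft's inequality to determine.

Kraft inequality: Σ 2^(-l_i) ≤ 1 for prefix-free code
Calculating: 2^(-2) + 2^(-4) + 2^(-5) + 2^(-5) + 2^(-5) + 2^(-6) + 2^(-7)
= 0.25 + 0.0625 + 0.03125 + 0.03125 + 0.03125 + 0.015625 + 0.0078125
= 0.4297
Since 0.4297 ≤ 1, prefix-free code exists


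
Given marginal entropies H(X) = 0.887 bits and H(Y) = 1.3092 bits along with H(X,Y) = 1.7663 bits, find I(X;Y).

I(X;Y) = H(X) + H(Y) - H(X,Y)
I(X;Y) = 0.887 + 1.3092 - 1.7663 = 0.4299 bits


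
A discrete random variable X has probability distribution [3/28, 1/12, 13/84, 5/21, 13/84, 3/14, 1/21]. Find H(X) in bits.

H(X) = -Σ p(x) log₂ p(x)
  -3/28 × log₂(3/28) = 0.3453
  -1/12 × log₂(1/12) = 0.2987
  -13/84 × log₂(13/84) = 0.4166
  -5/21 × log₂(5/21) = 0.4929
  -13/84 × log₂(13/84) = 0.4166
  -3/14 × log₂(3/14) = 0.4762
  -1/21 × log₂(1/21) = 0.2092
H(X) = 2.6555 bits


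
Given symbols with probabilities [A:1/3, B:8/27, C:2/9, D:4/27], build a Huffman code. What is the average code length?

Huffman tree construction:
Combine smallest probabilities repeatedly
Resulting codes:
  A: 11 (length 2)
  B: 10 (length 2)
  C: 01 (length 2)
  D: 00 (length 2)
Average length = Σ p(s) × length(s) = 2.0000 bits


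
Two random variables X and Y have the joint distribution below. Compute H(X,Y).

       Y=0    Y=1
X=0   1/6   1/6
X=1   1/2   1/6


H(X,Y) = -Σ p(x,y) log₂ p(x,y)
  p(0,0)=1/6: -0.1667 × log₂(0.1667) = 0.4308
  p(0,1)=1/6: -0.1667 × log₂(0.1667) = 0.4308
  p(1,0)=1/2: -0.5000 × log₂(0.5000) = 0.5000
  p(1,1)=1/6: -0.1667 × log₂(0.1667) = 0.4308
H(X,Y) = 1.7925 bits


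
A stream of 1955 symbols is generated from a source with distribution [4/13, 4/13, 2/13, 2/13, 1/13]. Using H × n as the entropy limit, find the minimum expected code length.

Entropy H = 2.1620 bits/symbol
Minimum bits = H × n = 2.1620 × 1955
= 4226.67 bits


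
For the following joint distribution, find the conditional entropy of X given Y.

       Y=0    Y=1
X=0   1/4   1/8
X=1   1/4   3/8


H(X|Y) = Σ_y p(y) H(X|Y=y)
  p(Y=0) = 1/2, H(X|Y=0) = 1.0000
  p(Y=1) = 1/2, H(X|Y=1) = 0.8113
H(X|Y) = 0.5000×1.0000 + 0.5000×0.8113 = 0.9056 bits


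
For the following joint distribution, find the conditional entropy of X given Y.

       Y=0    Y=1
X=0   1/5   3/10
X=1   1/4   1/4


H(X|Y) = Σ_y p(y) H(X|Y=y)
  p(Y=0) = 9/20, H(X|Y=0) = 0.9911
  p(Y=1) = 11/20, H(X|Y=1) = 0.9940
H(X|Y) = 0.4500×0.9911 + 0.5500×0.9940 = 0.9927 bits


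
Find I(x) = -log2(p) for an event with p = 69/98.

Information content I(x) = -log₂(p(x))
I = -log₂(69/98) = -log₂(0.7041)
I = 0.5062 bits
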